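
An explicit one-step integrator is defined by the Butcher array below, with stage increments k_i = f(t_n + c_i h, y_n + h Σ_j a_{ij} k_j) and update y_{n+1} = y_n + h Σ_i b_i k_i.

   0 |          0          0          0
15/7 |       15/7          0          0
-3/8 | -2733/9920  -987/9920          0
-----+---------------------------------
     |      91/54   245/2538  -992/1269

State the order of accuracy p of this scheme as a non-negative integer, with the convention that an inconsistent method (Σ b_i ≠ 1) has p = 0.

3

b = (91/54, 245/2538, -992/1269)
c = (0, 15/7, -3/8)
Ac = (0, 0, -423/1984)
Σ b_i: 91/54·1 + 245/2538·1 + (-992/1269)·1 = 1 ✓
b·c: 245/2538·15/7 + (-992/1269)·(-3/8) = 1/2 ✓
b·c²: 245/2538·225/49 + (-992/1269)·9/64 = 1/3 ✓
b·Ac: (-992/1269)·(-423/1984) = 1/6 ✓; 3 stages ⇒ order 3.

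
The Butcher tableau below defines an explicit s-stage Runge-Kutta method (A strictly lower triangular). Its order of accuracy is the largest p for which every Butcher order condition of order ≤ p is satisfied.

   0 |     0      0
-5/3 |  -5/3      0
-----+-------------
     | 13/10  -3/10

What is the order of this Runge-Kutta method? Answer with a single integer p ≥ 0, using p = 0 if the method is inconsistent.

b = (13/10, -3/10)
c = (0, -5/3)
Σ b_i: 13/10·1 + (-3/10)·1 = 1 ✓
b·c: (-3/10)·(-5/3) = 1/2 ✓; 2 stages ⇒ order 2.

2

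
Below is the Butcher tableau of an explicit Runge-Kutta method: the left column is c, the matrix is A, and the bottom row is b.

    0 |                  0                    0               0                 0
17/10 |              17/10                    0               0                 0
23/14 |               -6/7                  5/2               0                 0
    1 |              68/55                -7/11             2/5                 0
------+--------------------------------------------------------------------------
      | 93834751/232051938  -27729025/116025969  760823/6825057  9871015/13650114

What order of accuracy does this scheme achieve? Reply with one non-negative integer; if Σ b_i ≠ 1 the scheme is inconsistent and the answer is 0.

b = (93834751/232051938, -27729025/116025969, 760823/6825057, 9871015/13650114)
c = (0, 17/10, 23/14, 1)
Ac = (0, 0, 17/4, -327/770)
Σ b_i: 93834751/232051938·1 + (-27729025/116025969)·1 + 760823/6825057·1 + 9871015/13650114·1 = 1 ✓
b·c: (-27729025/116025969)·17/10 + 760823/6825057·23/14 + 9871015/13650114·1 = 1/2 ✓
b·c²: (-27729025/116025969)·289/100 + 760823/6825057·529/196 + 9871015/13650114·1 = 1/3 ✓
b·Ac: 760823/6825057·17/4 + 9871015/13650114·(-327/770) = 1/6 ✓
b·c³: (-27729025/116025969)·4913/1000 + 760823/6825057·12167/2744 + 9871015/13650114·1 = 13782407/318502660 ≠ 1/4 ⇒ order 3.
b·(c∘Ac): 760823/6825057·391/56 + 9871015/13650114·(-327/770) = 25729493/54600456 ≠ 1/8
b·Ac²: 760823/6825057·289/40 + 9871015/13650114·(-40937/53900) = 81593531/318502660 ≠ 1/12
b·A²c: 9871015/13650114·17/10 = 33561451/27300228 ≠ 1/24

3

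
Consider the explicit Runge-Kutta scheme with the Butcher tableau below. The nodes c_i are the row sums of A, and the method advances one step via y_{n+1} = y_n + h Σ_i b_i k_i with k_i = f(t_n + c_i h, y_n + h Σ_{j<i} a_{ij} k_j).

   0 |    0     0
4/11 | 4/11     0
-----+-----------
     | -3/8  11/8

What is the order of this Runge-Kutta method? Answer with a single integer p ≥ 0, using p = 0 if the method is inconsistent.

2

b = (-3/8, 11/8)
c = (0, 4/11)
Σ b_i: (-3/8)·1 + 11/8·1 = 1 ✓
b·c: 11/8·4/11 = 1/2 ✓; 2 stages ⇒ order 2.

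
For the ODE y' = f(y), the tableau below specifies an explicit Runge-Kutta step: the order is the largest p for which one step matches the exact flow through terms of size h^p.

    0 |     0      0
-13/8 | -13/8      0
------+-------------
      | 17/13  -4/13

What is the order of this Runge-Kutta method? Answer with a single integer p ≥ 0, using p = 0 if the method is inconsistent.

b = (17/13, -4/13)
c = (0, -13/8)
Σ b_i: 17/13·1 + (-4/13)·1 = 1 ✓
b·c: (-4/13)·(-13/8) = 1/2 ✓; 2 stages ⇒ order 2.

2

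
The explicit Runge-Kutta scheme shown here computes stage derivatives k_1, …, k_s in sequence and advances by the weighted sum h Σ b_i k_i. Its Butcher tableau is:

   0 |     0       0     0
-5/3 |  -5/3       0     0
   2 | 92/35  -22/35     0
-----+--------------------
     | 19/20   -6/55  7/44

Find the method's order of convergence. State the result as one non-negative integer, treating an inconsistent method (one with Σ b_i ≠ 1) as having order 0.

3

b = (19/20, -6/55, 7/44)
c = (0, -5/3, 2)
Ac = (0, 0, 22/21)
Σ b_i: 19/20·1 + (-6/55)·1 + 7/44·1 = 1 ✓
b·c: (-6/55)·(-5/3) + 7/44·2 = 1/2 ✓
b·c²: (-6/55)·25/9 + 7/44·4 = 1/3 ✓
b·Ac: 7/44·22/21 = 1/6 ✓; 3 stages ⇒ order 3.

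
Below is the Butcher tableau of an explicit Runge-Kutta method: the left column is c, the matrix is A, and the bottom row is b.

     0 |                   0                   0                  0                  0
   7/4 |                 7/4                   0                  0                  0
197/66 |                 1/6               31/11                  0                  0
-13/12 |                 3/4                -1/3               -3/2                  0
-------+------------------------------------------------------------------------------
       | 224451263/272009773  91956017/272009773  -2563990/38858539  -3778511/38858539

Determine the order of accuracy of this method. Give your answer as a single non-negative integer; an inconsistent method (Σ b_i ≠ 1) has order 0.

3

b = (224451263/272009773, 91956017/272009773, -2563990/38858539, -3778511/38858539)
c = (0, 7/4, 197/66, -13/12)
Ac = (0, 0, 217/44, -167/33)
Σ b_i: 224451263/272009773·1 + 91956017/272009773·1 + (-2563990/38858539)·1 + (-3778511/38858539)·1 = 1 ✓
b·c: 91956017/272009773·7/4 + (-2563990/38858539)·197/66 + (-3778511/38858539)·(-13/12) = 1/2 ✓
b·c²: 91956017/272009773·49/16 + (-2563990/38858539)·38809/4356 + (-3778511/38858539)·169/144 = 1/3 ✓
b·Ac: (-2563990/38858539)·217/44 + (-3778511/38858539)·(-167/33) = 1/6 ✓
b·c³: 91956017/272009773·343/64 + (-2563990/38858539)·7645373/287496 + (-3778511/38858539)·(-2197/1728) = 22251259963/123103851552 ≠ 1/4 ⇒ order 3.
b·(c∘Ac): (-2563990/38858539)·42749/2904 + (-3778511/38858539)·2171/396 = -526129409/349726851 ≠ 1/8
b·Ac²: (-2563990/38858539)·1519/176 + (-3778511/38858539)·(-27849/1936) = 5671458539/6839102864 ≠ 1/12
b·A²c: (-3778511/38858539)·(-651/88) = 223619151/310868312 ≠ 1/24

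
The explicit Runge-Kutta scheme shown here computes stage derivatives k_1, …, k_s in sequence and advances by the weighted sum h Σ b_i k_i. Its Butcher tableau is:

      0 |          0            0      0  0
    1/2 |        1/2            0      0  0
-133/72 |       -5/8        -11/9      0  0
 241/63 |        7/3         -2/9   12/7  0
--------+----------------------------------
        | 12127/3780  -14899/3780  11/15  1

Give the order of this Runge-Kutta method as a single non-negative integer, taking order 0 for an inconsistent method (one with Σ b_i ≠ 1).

b = (12127/3780, -14899/3780, 11/15, 1)
c = (0, 1/2, -133/72, 241/63)
Ac = (0, 0, -11/18, -59/18)
Σ b_i: 12127/3780·1 + (-14899/3780)·1 + 11/15·1 + 1·1 = 1 ✓
b·c: (-14899/3780)·1/2 + 11/15·(-133/72) + 1·241/63 = 1/2 ✓
b·c²: (-14899/3780)·1/4 + 11/15·17689/5184 + 1·58081/3969 = 61537583/3810240 ≠ 1/3 ⇒ order 2.
b·Ac: 11/15·(-11/18) + 1·(-59/18) = -503/135 ≠ 1/6

2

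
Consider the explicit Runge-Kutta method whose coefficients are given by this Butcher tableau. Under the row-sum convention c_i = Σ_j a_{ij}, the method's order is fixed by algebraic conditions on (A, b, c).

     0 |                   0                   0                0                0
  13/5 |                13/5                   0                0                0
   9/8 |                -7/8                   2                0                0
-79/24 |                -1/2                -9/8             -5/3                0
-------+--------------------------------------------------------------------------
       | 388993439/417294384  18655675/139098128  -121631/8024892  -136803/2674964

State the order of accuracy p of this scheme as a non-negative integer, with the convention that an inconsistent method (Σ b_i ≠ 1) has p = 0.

b = (388993439/417294384, 18655675/139098128, -121631/8024892, -136803/2674964)
c = (0, 13/5, 9/8, -79/24)
Ac = (0, 0, 26/5, -24/5)
Σ b_i: 388993439/417294384·1 + 18655675/139098128·1 + (-121631/8024892)·1 + (-136803/2674964)·1 = 1 ✓
b·c: 18655675/139098128·13/5 + (-121631/8024892)·9/8 + (-136803/2674964)·(-79/24) = 1/2 ✓
b·c²: 18655675/139098128·169/25 + (-121631/8024892)·81/64 + (-136803/2674964)·6241/576 = 1/3 ✓
b·Ac: (-121631/8024892)·26/5 + (-136803/2674964)·(-24/5) = 1/6 ✓
b·c³: 18655675/139098128·2197/125 + (-121631/8024892)·729/512 + (-136803/2674964)·(-493039/13824) = 128183382193/30815585280 ≠ 1/4 ⇒ order 3.
b·(c∘Ac): (-121631/8024892)·117/20 + (-136803/2674964)·79/5 = -47973357/53499280 ≠ 1/8
b·Ac²: (-121631/8024892)·338/25 + (-136803/2674964)·(-15543/1600) = 749573059/2567965440 ≠ 1/12
b·A²c: (-136803/2674964)·(-26/3) = 592813/1337482 ≠ 1/24

3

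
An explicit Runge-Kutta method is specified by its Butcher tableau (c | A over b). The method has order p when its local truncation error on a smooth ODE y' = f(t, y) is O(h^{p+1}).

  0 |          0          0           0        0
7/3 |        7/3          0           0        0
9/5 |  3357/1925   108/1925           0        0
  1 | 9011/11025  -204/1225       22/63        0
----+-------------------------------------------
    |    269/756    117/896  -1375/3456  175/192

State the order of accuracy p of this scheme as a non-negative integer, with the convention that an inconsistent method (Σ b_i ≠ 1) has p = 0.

4

b = (269/756, 117/896, -1375/3456, 175/192)
c = (0, 7/3, 9/5, 1)
Ac = (0, 0, 36/275, 6/25)
Σ b_i: 269/756·1 + 117/896·1 + (-1375/3456)·1 + 175/192·1 = 1 ✓
b·c: 117/896·7/3 + (-1375/3456)·9/5 + 175/192·1 = 1/2 ✓
b·c²: 117/896·49/9 + (-1375/3456)·81/25 + 175/192·1 = 1/3 ✓
b·Ac: (-1375/3456)·36/275 + 175/192·6/25 = 1/6 ✓
b·c³: 117/896·343/27 + (-1375/3456)·729/125 + 175/192·1 = 1/4 ✓
b·(c∘Ac): (-1375/3456)·324/1375 + 175/192·6/25 = 1/8 ✓
b·Ac²: (-1375/3456)·84/275 + 175/192·118/525 = 1/12 ✓
b·A²c: 175/192·8/175 = 1/24 ✓; 4 stages ⇒ order 4.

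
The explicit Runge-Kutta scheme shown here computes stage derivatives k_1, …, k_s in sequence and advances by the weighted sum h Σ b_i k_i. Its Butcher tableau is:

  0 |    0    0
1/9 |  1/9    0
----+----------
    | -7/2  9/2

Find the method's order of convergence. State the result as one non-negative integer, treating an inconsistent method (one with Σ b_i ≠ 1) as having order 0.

2

b = (-7/2, 9/2)
c = (0, 1/9)
Σ b_i: (-7/2)·1 + 9/2·1 = 1 ✓
b·c: 9/2·1/9 = 1/2 ✓; 2 stages ⇒ order 2.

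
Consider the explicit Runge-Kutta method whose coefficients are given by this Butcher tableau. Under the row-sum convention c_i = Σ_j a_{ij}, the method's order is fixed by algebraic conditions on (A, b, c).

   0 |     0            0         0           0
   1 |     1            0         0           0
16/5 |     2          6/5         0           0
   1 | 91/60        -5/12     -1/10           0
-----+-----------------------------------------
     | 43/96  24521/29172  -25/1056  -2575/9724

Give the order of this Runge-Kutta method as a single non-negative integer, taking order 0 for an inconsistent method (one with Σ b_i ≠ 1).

3

b = (43/96, 24521/29172, -25/1056, -2575/9724)
c = (0, 1, 16/5, 1)
Ac = (0, 0, 6/5, -221/300)
Σ b_i: 43/96·1 + 24521/29172·1 + (-25/1056)·1 + (-2575/9724)·1 = 1 ✓
b·c: 24521/29172·1 + (-25/1056)·16/5 + (-2575/9724)·1 = 1/2 ✓
b·c²: 24521/29172·1 + (-25/1056)·256/25 + (-2575/9724)·1 = 1/3 ✓
b·Ac: (-25/1056)·6/5 + (-2575/9724)·(-221/300) = 1/6 ✓
b·c³: 24521/29172·1 + (-25/1056)·4096/125 + (-2575/9724)·1 = -1/5 ≠ 1/4 ⇒ order 3.
b·(c∘Ac): (-25/1056)·96/25 + (-2575/9724)·(-221/300) = 5/48 ≠ 1/8
b·Ac²: (-25/1056)·6/5 + (-2575/9724)·(-2161/1500) = 2341/6630 ≠ 1/12
b·A²c: (-2575/9724)·(-3/25) = 309/9724 ≠ 1/24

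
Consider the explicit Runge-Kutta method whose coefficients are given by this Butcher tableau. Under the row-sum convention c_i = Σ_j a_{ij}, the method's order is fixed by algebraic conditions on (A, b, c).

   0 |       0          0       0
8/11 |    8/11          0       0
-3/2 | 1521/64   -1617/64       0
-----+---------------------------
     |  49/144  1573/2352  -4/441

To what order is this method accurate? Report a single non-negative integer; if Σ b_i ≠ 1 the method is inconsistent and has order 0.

3

b = (49/144, 1573/2352, -4/441)
c = (0, 8/11, -3/2)
Ac = (0, 0, -147/8)
Σ b_i: 49/144·1 + 1573/2352·1 + (-4/441)·1 = 1 ✓
b·c: 1573/2352·8/11 + (-4/441)·(-3/2) = 1/2 ✓
b·c²: 1573/2352·64/121 + (-4/441)·9/4 = 1/3 ✓
b·Ac: (-4/441)·(-147/8) = 1/6 ✓; 3 stages ⇒ order 3.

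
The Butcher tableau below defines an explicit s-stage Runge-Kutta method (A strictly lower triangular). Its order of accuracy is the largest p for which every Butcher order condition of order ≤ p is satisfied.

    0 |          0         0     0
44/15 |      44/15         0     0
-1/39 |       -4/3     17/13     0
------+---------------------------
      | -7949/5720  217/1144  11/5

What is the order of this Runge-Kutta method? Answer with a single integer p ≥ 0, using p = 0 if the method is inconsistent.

b = (-7949/5720, 217/1144, 11/5)
c = (0, 44/15, -1/39)
Ac = (0, 0, 748/195)
Σ b_i: (-7949/5720)·1 + 217/1144·1 + 11/5·1 = 1 ✓
b·c: 217/1144·44/15 + 11/5·(-1/39) = 1/2 ✓
b·c²: 217/1144·1936/225 + 11/5·1/1521 = 62117/38025 ≠ 1/3 ⇒ order 2.
b·Ac: 11/5·748/195 = 8228/975 ≠ 1/6

2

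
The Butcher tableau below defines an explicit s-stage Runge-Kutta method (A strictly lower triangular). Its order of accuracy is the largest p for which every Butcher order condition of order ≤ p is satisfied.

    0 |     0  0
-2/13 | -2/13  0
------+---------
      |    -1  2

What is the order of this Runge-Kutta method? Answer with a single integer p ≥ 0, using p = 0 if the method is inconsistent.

1

b = (-1, 2)
c = (0, -2/13)
Σ b_i: (-1)·1 + 2·1 = 1 ✓
b·c: 2·(-2/13) = -4/13 ≠ 1/2 ⇒ order 1.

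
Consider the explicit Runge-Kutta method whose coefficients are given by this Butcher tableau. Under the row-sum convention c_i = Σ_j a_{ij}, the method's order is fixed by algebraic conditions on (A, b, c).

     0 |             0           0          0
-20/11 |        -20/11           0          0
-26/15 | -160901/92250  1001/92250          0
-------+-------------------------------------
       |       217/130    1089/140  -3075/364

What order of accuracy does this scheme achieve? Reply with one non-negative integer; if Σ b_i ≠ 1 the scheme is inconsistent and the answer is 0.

3

b = (217/130, 1089/140, -3075/364)
c = (0, -20/11, -26/15)
Ac = (0, 0, -182/9225)
Σ b_i: 217/130·1 + 1089/140·1 + (-3075/364)·1 = 1 ✓
b·c: 1089/140·(-20/11) + (-3075/364)·(-26/15) = 1/2 ✓
b·c²: 1089/140·400/121 + (-3075/364)·676/225 = 1/3 ✓
b·Ac: (-3075/364)·(-182/9225) = 1/6 ✓; 3 stages ⇒ order 3.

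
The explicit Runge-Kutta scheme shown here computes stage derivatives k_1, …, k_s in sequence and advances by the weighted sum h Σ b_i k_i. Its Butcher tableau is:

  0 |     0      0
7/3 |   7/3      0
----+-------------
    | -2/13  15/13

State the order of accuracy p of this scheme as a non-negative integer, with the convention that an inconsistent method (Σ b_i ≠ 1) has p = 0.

1

b = (-2/13, 15/13)
c = (0, 7/3)
Σ b_i: (-2/13)·1 + 15/13·1 = 1 ✓
b·c: 15/13·7/3 = 35/13 ≠ 1/2 ⇒ order 1.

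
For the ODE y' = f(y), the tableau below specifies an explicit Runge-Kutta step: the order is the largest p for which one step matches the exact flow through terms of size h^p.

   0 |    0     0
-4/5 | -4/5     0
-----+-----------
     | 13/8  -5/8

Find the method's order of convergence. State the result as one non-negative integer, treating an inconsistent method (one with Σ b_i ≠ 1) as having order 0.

2

b = (13/8, -5/8)
c = (0, -4/5)
Σ b_i: 13/8·1 + (-5/8)·1 = 1 ✓
b·c: (-5/8)·(-4/5) = 1/2 ✓; 2 stages ⇒ order 2.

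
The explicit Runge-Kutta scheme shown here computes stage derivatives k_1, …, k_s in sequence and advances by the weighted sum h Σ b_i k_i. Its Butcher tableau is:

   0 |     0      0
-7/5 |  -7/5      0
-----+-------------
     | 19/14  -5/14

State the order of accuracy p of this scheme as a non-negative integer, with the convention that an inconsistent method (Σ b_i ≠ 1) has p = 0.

2

b = (19/14, -5/14)
c = (0, -7/5)
Σ b_i: 19/14·1 + (-5/14)·1 = 1 ✓
b·c: (-5/14)·(-7/5) = 1/2 ✓; 2 stages ⇒ order 2.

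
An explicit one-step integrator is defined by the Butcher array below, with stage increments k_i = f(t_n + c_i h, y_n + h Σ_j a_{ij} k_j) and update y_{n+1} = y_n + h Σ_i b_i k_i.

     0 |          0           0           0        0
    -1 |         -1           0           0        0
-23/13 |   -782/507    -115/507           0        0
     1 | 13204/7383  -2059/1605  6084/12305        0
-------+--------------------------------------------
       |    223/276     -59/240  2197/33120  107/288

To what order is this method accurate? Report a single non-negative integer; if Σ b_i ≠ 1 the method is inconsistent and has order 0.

4

b = (223/276, -59/240, 2197/33120, 107/288)
c = (0, -1, -23/13, 1)
Ac = (0, 0, 115/507, 131/321)
Σ b_i: 223/276·1 + (-59/240)·1 + 2197/33120·1 + 107/288·1 = 1 ✓
b·c: (-59/240)·(-1) + 2197/33120·(-23/13) + 107/288·1 = 1/2 ✓
b·c²: (-59/240)·1 + 2197/33120·529/169 + 107/288·1 = 1/3 ✓
b·Ac: 2197/33120·115/507 + 107/288·131/321 = 1/6 ✓
b·c³: (-59/240)·(-1) + 2197/33120·(-12167/2197) + 107/288·1 = 1/4 ✓
b·(c∘Ac): 2197/33120·(-2645/6591) + 107/288·131/321 = 1/8 ✓
b·Ac²: 2197/33120·(-115/507) + 107/288·85/321 = 1/12 ✓
b·A²c: 107/288·12/107 = 1/24 ✓; 4 stages ⇒ order 4.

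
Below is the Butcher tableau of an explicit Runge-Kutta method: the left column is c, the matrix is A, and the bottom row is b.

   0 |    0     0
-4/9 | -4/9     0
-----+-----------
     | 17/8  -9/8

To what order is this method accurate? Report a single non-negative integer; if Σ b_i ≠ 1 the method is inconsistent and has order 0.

2

b = (17/8, -9/8)
c = (0, -4/9)
Σ b_i: 17/8·1 + (-9/8)·1 = 1 ✓
b·c: (-9/8)·(-4/9) = 1/2 ✓; 2 stages ⇒ order 2.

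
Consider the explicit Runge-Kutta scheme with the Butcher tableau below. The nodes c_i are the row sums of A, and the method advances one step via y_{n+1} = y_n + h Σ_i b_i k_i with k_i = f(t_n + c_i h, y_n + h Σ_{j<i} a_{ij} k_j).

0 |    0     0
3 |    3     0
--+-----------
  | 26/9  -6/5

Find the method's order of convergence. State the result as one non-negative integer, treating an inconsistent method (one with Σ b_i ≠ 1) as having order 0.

0

b = (26/9, -6/5)
c = (0, 3)
Σ b_i: 26/9·1 + (-6/5)·1 = 76/45 ≠ 1 ⇒ order 0.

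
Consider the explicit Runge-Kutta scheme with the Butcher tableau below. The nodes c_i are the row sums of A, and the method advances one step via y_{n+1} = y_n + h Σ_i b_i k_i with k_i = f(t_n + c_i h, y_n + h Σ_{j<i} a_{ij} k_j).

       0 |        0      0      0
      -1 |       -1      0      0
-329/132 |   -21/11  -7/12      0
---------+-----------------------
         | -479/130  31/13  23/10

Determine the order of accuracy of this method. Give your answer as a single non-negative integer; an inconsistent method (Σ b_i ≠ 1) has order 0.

1

b = (-479/130, 31/13, 23/10)
c = (0, -1, -329/132)
Ac = (0, 0, 7/12)
Σ b_i: (-479/130)·1 + 31/13·1 + 23/10·1 = 1 ✓
b·c: 31/13·(-1) + 23/10·(-329/132) = -139291/17160 ≠ 1/2 ⇒ order 1.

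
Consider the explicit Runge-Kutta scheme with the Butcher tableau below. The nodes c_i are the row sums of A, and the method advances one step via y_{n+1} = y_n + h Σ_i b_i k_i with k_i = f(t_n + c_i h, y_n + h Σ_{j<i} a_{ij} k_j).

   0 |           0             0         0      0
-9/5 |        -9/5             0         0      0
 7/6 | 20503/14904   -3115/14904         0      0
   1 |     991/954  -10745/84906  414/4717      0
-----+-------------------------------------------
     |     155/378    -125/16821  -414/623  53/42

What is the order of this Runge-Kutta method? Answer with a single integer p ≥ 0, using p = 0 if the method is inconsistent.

4

b = (155/378, -125/16821, -414/623, 53/42)
c = (0, -9/5, 7/6, 1)
Ac = (0, 0, 623/1656, 35/106)
Σ b_i: 155/378·1 + (-125/16821)·1 + (-414/623)·1 + 53/42·1 = 1 ✓
b·c: (-125/16821)·(-9/5) + (-414/623)·7/6 + 53/42·1 = 1/2 ✓
b·c²: (-125/16821)·81/25 + (-414/623)·49/36 + 53/42·1 = 1/3 ✓
b·Ac: (-414/623)·623/1656 + 53/42·35/106 = 1/6 ✓
b·c³: (-125/16821)·(-729/125) + (-414/623)·343/216 + 53/42·1 = 1/4 ✓
b·(c∘Ac): (-414/623)·4361/9936 + 53/42·35/106 = 1/8 ✓
b·Ac²: (-414/623)·(-623/920) + 53/42·(-77/265) = 1/12 ✓
b·A²c: 53/42·7/212 = 1/24 ✓; 4 stages ⇒ order 4.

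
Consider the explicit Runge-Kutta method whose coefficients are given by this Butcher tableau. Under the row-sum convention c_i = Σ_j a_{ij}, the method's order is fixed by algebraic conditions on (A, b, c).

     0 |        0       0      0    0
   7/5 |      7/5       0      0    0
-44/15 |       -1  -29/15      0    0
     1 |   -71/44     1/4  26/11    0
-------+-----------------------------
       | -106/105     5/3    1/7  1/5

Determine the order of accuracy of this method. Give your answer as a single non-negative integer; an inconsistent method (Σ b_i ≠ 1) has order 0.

b = (-106/105, 5/3, 1/7, 1/5)
c = (0, 7/5, -44/15, 1)
Ac = (0, 0, -203/75, -79/12)
Σ b_i: (-106/105)·1 + 5/3·1 + 1/7·1 + 1/5·1 = 1 ✓
b·c: 5/3·7/5 + 1/7·(-44/15) + 1/5·1 = 74/35 ≠ 1/2 ⇒ order 1.

1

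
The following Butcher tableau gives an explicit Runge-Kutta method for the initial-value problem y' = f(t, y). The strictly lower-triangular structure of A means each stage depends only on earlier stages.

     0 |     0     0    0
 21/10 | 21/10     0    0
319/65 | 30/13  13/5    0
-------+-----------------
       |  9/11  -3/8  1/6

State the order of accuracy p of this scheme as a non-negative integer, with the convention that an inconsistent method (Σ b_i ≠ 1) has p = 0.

0

b = (9/11, -3/8, 1/6)
c = (0, 21/10, 319/65)
Ac = (0, 0, 273/50)
Σ b_i: 9/11·1 + (-3/8)·1 + 1/6·1 = 161/264 ≠ 1 ⇒ order 0.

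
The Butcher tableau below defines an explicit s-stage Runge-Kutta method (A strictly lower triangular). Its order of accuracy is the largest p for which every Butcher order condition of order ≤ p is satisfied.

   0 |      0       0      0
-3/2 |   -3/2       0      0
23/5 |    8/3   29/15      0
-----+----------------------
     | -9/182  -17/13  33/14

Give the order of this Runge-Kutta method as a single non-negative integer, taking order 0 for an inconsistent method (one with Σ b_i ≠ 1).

1

b = (-9/182, -17/13, 33/14)
c = (0, -3/2, 23/5)
Ac = (0, 0, -29/10)
Σ b_i: (-9/182)·1 + (-17/13)·1 + 33/14·1 = 1 ✓
b·c: (-17/13)·(-3/2) + 33/14·23/5 = 5826/455 ≠ 1/2 ⇒ order 1.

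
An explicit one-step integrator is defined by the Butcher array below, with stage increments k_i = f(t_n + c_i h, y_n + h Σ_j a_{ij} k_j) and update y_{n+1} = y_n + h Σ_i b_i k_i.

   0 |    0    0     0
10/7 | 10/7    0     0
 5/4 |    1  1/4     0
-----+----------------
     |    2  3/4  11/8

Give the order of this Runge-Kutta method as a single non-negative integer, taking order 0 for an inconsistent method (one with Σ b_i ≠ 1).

b = (2, 3/4, 11/8)
c = (0, 10/7, 5/4)
Ac = (0, 0, 5/14)
Σ b_i: 2·1 + 3/4·1 + 11/8·1 = 33/8 ≠ 1 ⇒ order 0.

0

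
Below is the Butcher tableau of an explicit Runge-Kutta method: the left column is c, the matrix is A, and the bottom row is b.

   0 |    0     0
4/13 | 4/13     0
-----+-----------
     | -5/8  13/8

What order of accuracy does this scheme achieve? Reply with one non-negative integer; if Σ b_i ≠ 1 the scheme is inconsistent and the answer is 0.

2

b = (-5/8, 13/8)
c = (0, 4/13)
Σ b_i: (-5/8)·1 + 13/8·1 = 1 ✓
b·c: 13/8·4/13 = 1/2 ✓; 2 stages ⇒ order 2.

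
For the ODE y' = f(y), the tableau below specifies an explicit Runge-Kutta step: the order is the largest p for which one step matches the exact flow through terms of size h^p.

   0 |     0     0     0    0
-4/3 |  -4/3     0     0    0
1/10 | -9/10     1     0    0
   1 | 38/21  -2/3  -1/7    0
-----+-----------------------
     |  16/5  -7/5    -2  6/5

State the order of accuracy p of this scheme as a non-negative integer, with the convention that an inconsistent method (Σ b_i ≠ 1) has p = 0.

1

b = (16/5, -7/5, -2, 6/5)
c = (0, -4/3, 1/10, 1)
Ac = (0, 0, -4/3, 551/630)
Σ b_i: 16/5·1 + (-7/5)·1 + (-2)·1 + 6/5·1 = 1 ✓
b·c: (-7/5)·(-4/3) + (-2)·1/10 + 6/5·1 = 43/15 ≠ 1/2 ⇒ order 1.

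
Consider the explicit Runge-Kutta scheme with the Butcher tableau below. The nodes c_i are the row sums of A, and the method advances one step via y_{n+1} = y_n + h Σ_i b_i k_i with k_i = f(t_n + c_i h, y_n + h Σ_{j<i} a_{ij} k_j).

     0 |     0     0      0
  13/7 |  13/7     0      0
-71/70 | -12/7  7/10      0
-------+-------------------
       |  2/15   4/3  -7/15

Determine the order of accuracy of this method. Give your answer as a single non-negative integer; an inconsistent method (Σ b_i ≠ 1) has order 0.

1

b = (2/15, 4/3, -7/15)
c = (0, 13/7, -71/70)
Ac = (0, 0, 13/10)
Σ b_i: 2/15·1 + 4/3·1 + (-7/15)·1 = 1 ✓
b·c: 4/3·13/7 + (-7/15)·(-71/70) = 3097/1050 ≠ 1/2 ⇒ order 1.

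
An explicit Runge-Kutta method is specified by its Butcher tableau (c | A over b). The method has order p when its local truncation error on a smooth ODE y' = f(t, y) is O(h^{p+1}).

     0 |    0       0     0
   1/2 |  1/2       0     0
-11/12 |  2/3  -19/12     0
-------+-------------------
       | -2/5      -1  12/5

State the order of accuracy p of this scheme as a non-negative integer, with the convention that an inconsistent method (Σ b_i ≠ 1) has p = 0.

b = (-2/5, -1, 12/5)
c = (0, 1/2, -11/12)
Ac = (0, 0, -19/24)
Σ b_i: (-2/5)·1 + (-1)·1 + 12/5·1 = 1 ✓
b·c: (-1)·1/2 + 12/5·(-11/12) = -27/10 ≠ 1/2 ⇒ order 1.

1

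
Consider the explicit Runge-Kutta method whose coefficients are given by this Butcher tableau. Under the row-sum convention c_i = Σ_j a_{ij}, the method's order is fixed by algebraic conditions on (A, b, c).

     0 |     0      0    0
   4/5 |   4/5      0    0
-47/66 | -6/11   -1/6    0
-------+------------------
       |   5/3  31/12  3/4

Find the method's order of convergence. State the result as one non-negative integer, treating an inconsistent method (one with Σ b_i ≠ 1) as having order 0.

0

b = (5/3, 31/12, 3/4)
c = (0, 4/5, -47/66)
Ac = (0, 0, -2/15)
Σ b_i: 5/3·1 + 31/12·1 + 3/4·1 = 5 ≠ 1 ⇒ order 0.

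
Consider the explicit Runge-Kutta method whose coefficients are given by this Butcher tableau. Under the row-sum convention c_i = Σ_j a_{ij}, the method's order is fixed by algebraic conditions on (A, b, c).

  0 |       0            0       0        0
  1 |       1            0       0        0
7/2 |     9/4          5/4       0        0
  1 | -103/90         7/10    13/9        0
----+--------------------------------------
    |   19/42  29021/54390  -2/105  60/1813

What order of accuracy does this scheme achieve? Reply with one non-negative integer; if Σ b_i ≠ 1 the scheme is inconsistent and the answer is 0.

3

b = (19/42, 29021/54390, -2/105, 60/1813)
c = (0, 1, 7/2, 1)
Ac = (0, 0, 5/4, 259/45)
Σ b_i: 19/42·1 + 29021/54390·1 + (-2/105)·1 + 60/1813·1 = 1 ✓
b·c: 29021/54390·1 + (-2/105)·7/2 + 60/1813·1 = 1/2 ✓
b·c²: 29021/54390·1 + (-2/105)·49/4 + 60/1813·1 = 1/3 ✓
b·Ac: (-2/105)·5/4 + 60/1813·259/45 = 1/6 ✓
b·c³: 29021/54390·1 + (-2/105)·343/8 + 60/1813·1 = -1/4 ≠ 1/4 ⇒ order 3.
b·(c∘Ac): (-2/105)·35/8 + 60/1813·259/45 = 3/28 ≠ 1/8
b·Ac²: (-2/105)·5/4 + 60/1813·3311/180 = 303/518 ≠ 1/12
b·A²c: 60/1813·65/36 = 325/5439 ≠ 1/24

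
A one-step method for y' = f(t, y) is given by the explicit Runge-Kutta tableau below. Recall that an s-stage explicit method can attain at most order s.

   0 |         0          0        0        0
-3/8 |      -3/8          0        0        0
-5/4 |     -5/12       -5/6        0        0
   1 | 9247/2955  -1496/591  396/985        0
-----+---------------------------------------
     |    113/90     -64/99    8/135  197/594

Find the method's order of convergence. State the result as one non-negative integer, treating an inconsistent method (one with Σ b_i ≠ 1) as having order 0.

4

b = (113/90, -64/99, 8/135, 197/594)
c = (0, -3/8, -5/4, 1)
Ac = (0, 0, 5/16, 88/197)
Σ b_i: 113/90·1 + (-64/99)·1 + 8/135·1 + 197/594·1 = 1 ✓
b·c: (-64/99)·(-3/8) + 8/135·(-5/4) + 197/594·1 = 1/2 ✓
b·c²: (-64/99)·9/64 + 8/135·25/16 + 197/594·1 = 1/3 ✓
b·Ac: 8/135·5/16 + 197/594·88/197 = 1/6 ✓
b·c³: (-64/99)·(-27/512) + 8/135·(-125/64) + 197/594·1 = 1/4 ✓
b·(c∘Ac): 8/135·(-25/64) + 197/594·88/197 = 1/8 ✓
b·Ac²: 8/135·(-15/128) + 197/594·429/1576 = 1/12 ✓
b·A²c: 197/594·99/788 = 1/24 ✓; 4 stages ⇒ order 4.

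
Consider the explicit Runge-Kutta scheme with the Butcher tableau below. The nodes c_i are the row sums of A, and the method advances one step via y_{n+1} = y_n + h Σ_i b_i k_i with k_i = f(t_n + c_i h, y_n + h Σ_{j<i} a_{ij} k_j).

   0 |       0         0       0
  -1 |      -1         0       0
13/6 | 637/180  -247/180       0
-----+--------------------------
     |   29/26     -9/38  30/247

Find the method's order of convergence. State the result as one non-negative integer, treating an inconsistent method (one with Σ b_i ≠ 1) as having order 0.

b = (29/26, -9/38, 30/247)
c = (0, -1, 13/6)
Ac = (0, 0, 247/180)
Σ b_i: 29/26·1 + (-9/38)·1 + 30/247·1 = 1 ✓
b·c: (-9/38)·(-1) + 30/247·13/6 = 1/2 ✓
b·c²: (-9/38)·1 + 30/247·169/36 = 1/3 ✓
b·Ac: 30/247·247/180 = 1/6 ✓; 3 stages ⇒ order 3.

3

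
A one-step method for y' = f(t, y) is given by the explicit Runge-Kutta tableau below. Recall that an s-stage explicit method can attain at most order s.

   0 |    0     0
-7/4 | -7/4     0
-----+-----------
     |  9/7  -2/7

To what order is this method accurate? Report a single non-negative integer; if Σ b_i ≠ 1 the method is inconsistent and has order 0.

b = (9/7, -2/7)
c = (0, -7/4)
Σ b_i: 9/7·1 + (-2/7)·1 = 1 ✓
b·c: (-2/7)·(-7/4) = 1/2 ✓; 2 stages ⇒ order 2.

2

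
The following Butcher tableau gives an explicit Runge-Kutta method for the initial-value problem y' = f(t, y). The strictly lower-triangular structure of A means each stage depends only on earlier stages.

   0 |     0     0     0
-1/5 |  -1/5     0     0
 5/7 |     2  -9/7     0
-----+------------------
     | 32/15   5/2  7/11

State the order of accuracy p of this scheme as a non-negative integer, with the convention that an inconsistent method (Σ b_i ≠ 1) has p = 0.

0

b = (32/15, 5/2, 7/11)
c = (0, -1/5, 5/7)
Ac = (0, 0, 9/35)
Σ b_i: 32/15·1 + 5/2·1 + 7/11·1 = 1739/330 ≠ 1 ⇒ order 0.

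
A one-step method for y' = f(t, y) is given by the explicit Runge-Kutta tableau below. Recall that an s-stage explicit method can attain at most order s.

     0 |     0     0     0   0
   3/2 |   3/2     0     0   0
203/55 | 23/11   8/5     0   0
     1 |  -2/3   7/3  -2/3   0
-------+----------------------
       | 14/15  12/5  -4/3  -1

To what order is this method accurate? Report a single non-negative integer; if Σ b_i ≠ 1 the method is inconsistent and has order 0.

b = (14/15, 12/5, -4/3, -1)
c = (0, 3/2, 203/55, 1)
Ac = (0, 0, 12/5, 343/330)
Σ b_i: 14/15·1 + 12/5·1 + (-4/3)·1 + (-1)·1 = 1 ✓
b·c: 12/5·3/2 + (-4/3)·203/55 + (-1)·1 = -383/165 ≠ 1/2 ⇒ order 1.

1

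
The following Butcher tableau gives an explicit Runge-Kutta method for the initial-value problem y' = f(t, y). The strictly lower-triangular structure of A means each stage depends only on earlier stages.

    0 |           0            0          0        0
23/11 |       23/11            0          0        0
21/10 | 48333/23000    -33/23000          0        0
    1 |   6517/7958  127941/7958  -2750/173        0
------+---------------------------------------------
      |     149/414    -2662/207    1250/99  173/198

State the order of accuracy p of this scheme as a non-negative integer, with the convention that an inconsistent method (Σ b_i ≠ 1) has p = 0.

b = (149/414, -2662/207, 1250/99, 173/198)
c = (0, 23/11, 21/10, 1)
Ac = (0, 0, -3/1000, 81/346)
Σ b_i: 149/414·1 + (-2662/207)·1 + 1250/99·1 + 173/198·1 = 1 ✓
b·c: (-2662/207)·23/11 + 1250/99·21/10 + 173/198·1 = 1/2 ✓
b·c²: (-2662/207)·529/121 + 1250/99·441/100 + 173/198·1 = 1/3 ✓
b·Ac: 1250/99·(-3/1000) + 173/198·81/346 = 1/6 ✓
b·c³: (-2662/207)·12167/1331 + 1250/99·9261/1000 + 173/198·1 = 1/4 ✓
b·(c∘Ac): 1250/99·(-63/10000) + 173/198·81/346 = 1/8 ✓
b·Ac²: 1250/99·(-69/11000) + 173/198·354/1903 = 1/12 ✓
b·A²c: 173/198·33/692 = 1/24 ✓; 4 stages ⇒ order 4.

4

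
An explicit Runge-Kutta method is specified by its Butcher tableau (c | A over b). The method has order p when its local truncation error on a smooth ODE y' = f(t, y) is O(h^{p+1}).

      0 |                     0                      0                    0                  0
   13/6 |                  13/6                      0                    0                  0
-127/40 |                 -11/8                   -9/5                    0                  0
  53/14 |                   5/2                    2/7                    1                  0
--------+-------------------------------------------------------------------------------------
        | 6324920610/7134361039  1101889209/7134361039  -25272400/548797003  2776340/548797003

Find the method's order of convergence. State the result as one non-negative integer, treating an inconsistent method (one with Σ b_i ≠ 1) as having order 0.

3

b = (6324920610/7134361039, 1101889209/7134361039, -25272400/548797003, 2776340/548797003)
c = (0, 13/6, -127/40, 53/14)
Ac = (0, 0, -39/10, -2147/840)
Σ b_i: 6324920610/7134361039·1 + 1101889209/7134361039·1 + (-25272400/548797003)·1 + 2776340/548797003·1 = 1 ✓
b·c: 1101889209/7134361039·13/6 + (-25272400/548797003)·(-127/40) + 2776340/548797003·53/14 = 1/2 ✓
b·c²: 1101889209/7134361039·169/36 + (-25272400/548797003)·16129/1600 + 2776340/548797003·2809/196 = 1/3 ✓
b·Ac: (-25272400/548797003)·(-39/10) + 2776340/548797003·(-2147/840) = 1/6 ✓
b·c³: 1101889209/7134361039·2197/216 + (-25272400/548797003)·(-2048383/64000) + 2776340/548797003·148877/2744 = 18361989480929/5531873790240 ≠ 1/4 ⇒ order 3.
b·(c∘Ac): (-25272400/548797003)·4953/400 + 2776340/548797003·(-113791/11760) = -4077595819/6585564036 ≠ 1/8
b·Ac²: (-25272400/548797003)·(-169/20) + 2776340/548797003·1151327/100800 = 176589247337/395133842160 ≠ 1/12
b·A²c: 2776340/548797003·(-39/10) = -10827726/548797003 ≠ 1/24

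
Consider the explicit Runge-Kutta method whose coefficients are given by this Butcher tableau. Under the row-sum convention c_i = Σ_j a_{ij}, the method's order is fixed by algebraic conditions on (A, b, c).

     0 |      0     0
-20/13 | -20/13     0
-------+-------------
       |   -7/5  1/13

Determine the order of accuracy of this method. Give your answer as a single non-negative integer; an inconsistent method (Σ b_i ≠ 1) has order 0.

0

b = (-7/5, 1/13)
c = (0, -20/13)
Σ b_i: (-7/5)·1 + 1/13·1 = -86/65 ≠ 1 ⇒ order 0.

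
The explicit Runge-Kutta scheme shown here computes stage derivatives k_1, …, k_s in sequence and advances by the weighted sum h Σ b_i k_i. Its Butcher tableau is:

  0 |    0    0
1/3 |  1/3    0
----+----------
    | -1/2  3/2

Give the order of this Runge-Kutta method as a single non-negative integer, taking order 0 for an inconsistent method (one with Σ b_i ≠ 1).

2

b = (-1/2, 3/2)
c = (0, 1/3)
Σ b_i: (-1/2)·1 + 3/2·1 = 1 ✓
b·c: 3/2·1/3 = 1/2 ✓; 2 stages ⇒ order 2.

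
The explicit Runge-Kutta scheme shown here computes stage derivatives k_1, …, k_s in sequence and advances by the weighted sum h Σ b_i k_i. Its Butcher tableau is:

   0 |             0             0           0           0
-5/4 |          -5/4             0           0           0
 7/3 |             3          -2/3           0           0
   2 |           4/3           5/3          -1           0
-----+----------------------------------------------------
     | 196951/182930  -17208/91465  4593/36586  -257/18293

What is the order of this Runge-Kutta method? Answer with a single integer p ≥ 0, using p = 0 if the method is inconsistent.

b = (196951/182930, -17208/91465, 4593/36586, -257/18293)
c = (0, -5/4, 7/3, 2)
Ac = (0, 0, 5/6, -53/12)
Σ b_i: 196951/182930·1 + (-17208/91465)·1 + 4593/36586·1 + (-257/18293)·1 = 1 ✓
b·c: (-17208/91465)·(-5/4) + 4593/36586·7/3 + (-257/18293)·2 = 1/2 ✓
b·c²: (-17208/91465)·25/16 + 4593/36586·49/9 + (-257/18293)·4 = 1/3 ✓
b·Ac: 4593/36586·5/6 + (-257/18293)·(-53/12) = 1/6 ✓
b·c³: (-17208/91465)·(-125/64) + 4593/36586·343/27 + (-257/18293)·8 = 2436475/1317096 ≠ 1/4 ⇒ order 3.
b·(c∘Ac): 4593/36586·35/18 + (-257/18293)·(-53/6) = 80827/219516 ≠ 1/8
b·Ac²: 4593/36586·(-25/24) + (-257/18293)·(-409/144) = -119681/1317096 ≠ 1/12
b·A²c: (-257/18293)·(-5/6) = 1285/109758 ≠ 1/24

3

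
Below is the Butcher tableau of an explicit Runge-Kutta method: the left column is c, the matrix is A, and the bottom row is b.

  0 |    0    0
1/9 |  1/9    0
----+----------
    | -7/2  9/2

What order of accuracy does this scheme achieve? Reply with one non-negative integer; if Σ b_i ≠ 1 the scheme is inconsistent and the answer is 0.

b = (-7/2, 9/2)
c = (0, 1/9)
Σ b_i: (-7/2)·1 + 9/2·1 = 1 ✓
b·c: 9/2·1/9 = 1/2 ✓; 2 stages ⇒ order 2.

2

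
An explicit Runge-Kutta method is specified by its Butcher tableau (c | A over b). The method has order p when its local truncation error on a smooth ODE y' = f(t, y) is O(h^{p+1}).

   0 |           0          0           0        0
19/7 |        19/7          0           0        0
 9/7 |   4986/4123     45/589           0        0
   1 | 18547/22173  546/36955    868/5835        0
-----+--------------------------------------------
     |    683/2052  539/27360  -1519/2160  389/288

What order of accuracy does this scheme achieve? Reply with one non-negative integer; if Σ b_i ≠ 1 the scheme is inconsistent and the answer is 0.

4

b = (683/2052, 539/27360, -1519/2160, 389/288)
c = (0, 19/7, 9/7, 1)
Ac = (0, 0, 45/217, 90/389)
Σ b_i: 683/2052·1 + 539/27360·1 + (-1519/2160)·1 + 389/288·1 = 1 ✓
b·c: 539/27360·19/7 + (-1519/2160)·9/7 + 389/288·1 = 1/2 ✓
b·c²: 539/27360·361/49 + (-1519/2160)·81/49 + 389/288·1 = 1/3 ✓
b·Ac: (-1519/2160)·45/217 + 389/288·90/389 = 1/6 ✓
b·c³: 539/27360·6859/343 + (-1519/2160)·729/343 + 389/288·1 = 1/4 ✓
b·(c∘Ac): (-1519/2160)·405/1519 + 389/288·90/389 = 1/8 ✓
b·Ac²: (-1519/2160)·855/1519 + 389/288·138/389 = 1/12 ✓
b·A²c: 389/288·12/389 = 1/24 ✓; 4 stages ⇒ order 4.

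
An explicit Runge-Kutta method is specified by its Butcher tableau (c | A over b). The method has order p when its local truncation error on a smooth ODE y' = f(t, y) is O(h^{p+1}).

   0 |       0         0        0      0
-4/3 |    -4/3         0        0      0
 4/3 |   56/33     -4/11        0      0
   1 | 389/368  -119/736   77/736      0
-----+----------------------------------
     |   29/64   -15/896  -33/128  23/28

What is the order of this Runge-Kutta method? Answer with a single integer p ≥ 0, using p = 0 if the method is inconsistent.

4

b = (29/64, -15/896, -33/128, 23/28)
c = (0, -4/3, 4/3, 1)
Ac = (0, 0, 16/33, 49/138)
Σ b_i: 29/64·1 + (-15/896)·1 + (-33/128)·1 + 23/28·1 = 1 ✓
b·c: (-15/896)·(-4/3) + (-33/128)·4/3 + 23/28·1 = 1/2 ✓
b·c²: (-15/896)·16/9 + (-33/128)·16/9 + 23/28·1 = 1/3 ✓
b·Ac: (-33/128)·16/33 + 23/28·49/138 = 1/6 ✓
b·c³: (-15/896)·(-64/27) + (-33/128)·64/27 + 23/28·1 = 1/4 ✓
b·(c∘Ac): (-33/128)·64/99 + 23/28·49/138 = 1/8 ✓
b·Ac²: (-33/128)·(-64/99) + 23/28·(-7/69) = 1/12 ✓
b·A²c: 23/28·7/138 = 1/24 ✓; 4 stages ⇒ order 4.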